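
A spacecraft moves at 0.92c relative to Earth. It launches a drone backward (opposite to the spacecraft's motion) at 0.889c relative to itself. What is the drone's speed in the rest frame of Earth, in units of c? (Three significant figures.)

In units of c, u = (u' + v)/(1 + u'v) with u' = −0.889 and v = 0.92.
Numerator: −0.889 + 0.92 = 0.031. Denominator: 1 + (−0.889)(0.92) = 0.18212.
u = 0.031/0.18212 = 0.17022, so the speed is 0.170c.

0.170c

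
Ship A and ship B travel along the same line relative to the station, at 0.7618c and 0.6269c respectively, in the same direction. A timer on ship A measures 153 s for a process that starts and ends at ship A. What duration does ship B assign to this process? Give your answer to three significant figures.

158 s

The velocity of ship A relative to ship B is (0.7618 − 0.6269)c / (1 − 0.7618×0.6269) = 0.25822c; relative speed 0.25822c.
At |u| = 0.25822c, γ = (1 − 0.0666776)^(−1/2) = 1.0351.
Ship A's interval is proper; time dilation gives Δt_B = γΔτ = 1.0351 × 153 s = 158 s.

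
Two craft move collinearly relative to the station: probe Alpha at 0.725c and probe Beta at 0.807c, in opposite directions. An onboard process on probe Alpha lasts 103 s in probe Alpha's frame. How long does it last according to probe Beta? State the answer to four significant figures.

401.4 s

Transform probe Alpha's velocity into probe Beta's frame: (0.725 + 0.807)/(1 + 0.725·0.807) = 1.532/1.585075, so the relative speed is 0.96652c.
γ for this relative speed: γ = 1/√(1 − 0.934161) = 3.8973.
Probe Alpha's interval is proper; time dilation gives Δt_B = γΔτ = 3.8973 × 103 s = 401.4 s.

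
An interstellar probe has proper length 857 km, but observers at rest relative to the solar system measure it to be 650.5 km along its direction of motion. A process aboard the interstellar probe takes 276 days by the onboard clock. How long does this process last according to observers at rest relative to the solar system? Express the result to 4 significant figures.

Length contraction gives γ = L₀/L = 857/650.5 = 1.31745.
Δt = γΔτ = 1.31745 × 276 = 363.6 days.

363.6 days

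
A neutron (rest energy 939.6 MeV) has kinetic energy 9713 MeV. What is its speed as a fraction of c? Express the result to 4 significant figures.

K = (γ−1)mc², so γ = 1 + 9713/939.6 = 11.337.
Then v/c = √(1 − γ⁻²) = √(1 − 0.00778043) = √0.99221957 = 0.9961.

0.9961c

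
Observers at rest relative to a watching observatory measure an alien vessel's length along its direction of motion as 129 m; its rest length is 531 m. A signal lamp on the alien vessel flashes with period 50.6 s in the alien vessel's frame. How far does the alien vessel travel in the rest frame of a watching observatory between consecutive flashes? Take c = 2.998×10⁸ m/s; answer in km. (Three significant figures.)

6.06×10^7 km

γ = L₀/L = 531/129 = 4.11628.
β = √(1 − 1/γ²) = 0.97004. Lab-frame period = γτ = 4.11628×50.6 s = 208.28 s. Distance = βc × γτ = 0.97004 × 2.998×10⁸ m/s × 208.28 s = 6.0572×10^10 m = 6.06×10^7 km.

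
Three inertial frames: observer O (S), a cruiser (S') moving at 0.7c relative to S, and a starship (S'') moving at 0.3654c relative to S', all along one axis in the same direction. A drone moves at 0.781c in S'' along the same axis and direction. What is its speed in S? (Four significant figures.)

0.9800c

Compose velocities in two stages. Stage 1 (into S'): u₁ = (0.781+0.3654)/(1+0.781×0.3654) = 0.89188.
Stage 2 (into S): u = (0.89188+0.7)/(1+0.89188×0.7) = 0.98003, so the speed is 0.9800c.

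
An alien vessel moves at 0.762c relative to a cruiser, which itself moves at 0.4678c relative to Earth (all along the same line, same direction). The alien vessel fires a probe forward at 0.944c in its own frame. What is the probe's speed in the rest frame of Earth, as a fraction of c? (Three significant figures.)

Compose velocities in two stages. Stage 1 (into S'): u₁ = (0.944+0.762)/(1+0.944×0.762) = 0.99225.
Stage 2 (into S): u = (0.99225+0.4678)/(1+0.99225×0.4678) = 0.99718, so the speed is 0.997c.

0.997c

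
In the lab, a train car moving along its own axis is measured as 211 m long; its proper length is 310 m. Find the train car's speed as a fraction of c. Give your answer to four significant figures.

Length contraction gives γ = L₀/L = 310/211 = 1.4692.
β = √(1 − 1/γ²) = √0.536726 = 0.7326.

0.7326c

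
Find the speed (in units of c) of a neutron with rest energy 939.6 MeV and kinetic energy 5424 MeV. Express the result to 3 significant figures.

0.989c

γ = 1 + K/(mc²) = 1 + 5424/939.6 = 6.7727.
β = √(1 − 1/γ²) = √(1 − 0.021801) = √0.978199 = 0.989.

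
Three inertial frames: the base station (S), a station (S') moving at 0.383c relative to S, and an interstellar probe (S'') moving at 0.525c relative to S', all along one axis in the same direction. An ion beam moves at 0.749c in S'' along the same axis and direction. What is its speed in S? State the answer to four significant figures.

0.9609c

Compose velocities in two stages. Stage 1 (into S'): u₁ = (0.749+0.525)/(1+0.749×0.525) = 0.91443.
Stage 2 (into S): u = (0.91443+0.383)/(1+0.91443×0.383) = 0.9609, so the speed is 0.9609c.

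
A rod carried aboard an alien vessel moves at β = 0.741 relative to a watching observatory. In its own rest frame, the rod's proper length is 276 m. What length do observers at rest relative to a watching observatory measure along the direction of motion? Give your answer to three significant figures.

γ = 1/√(1 − β²) = 1/√(1 − 0.549081) = 1/√0.450919 = 1/0.671505 = 1.4892.
Along the direction of motion the measured length is L₀/γ = 276/1.4892 = 185 m.

185 m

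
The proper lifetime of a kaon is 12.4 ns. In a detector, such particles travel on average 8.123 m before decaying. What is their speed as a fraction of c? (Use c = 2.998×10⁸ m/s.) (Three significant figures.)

0.909c

Lab distance = (lab lifetime)·v = γτ·βc, so βγ = d/(cτ) = 8.123/(2.998×10⁸ × 1.240×10^-8) = 2.1851.
With βγ = 2.1851: γ² = 1 + (βγ)² = 5.77466, and β = (βγ)/γ = 2.1851/2.40305 = 0.909.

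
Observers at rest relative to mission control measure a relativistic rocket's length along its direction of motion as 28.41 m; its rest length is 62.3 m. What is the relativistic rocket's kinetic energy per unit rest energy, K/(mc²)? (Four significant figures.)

From L = L₀/γ: γ = 62.3/28.41 = 2.19289.
K/(mc²) = γ − 1 = 2.19289 − 1 = 1.193.

1.193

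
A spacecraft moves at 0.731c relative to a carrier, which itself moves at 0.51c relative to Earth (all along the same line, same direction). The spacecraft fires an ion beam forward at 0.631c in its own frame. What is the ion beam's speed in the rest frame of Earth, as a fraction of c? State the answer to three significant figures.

Apply u = (u'+v)/(1+u'v) twice. Ion beam in the carrier frame: (0.631+0.731)/(1+0.631·0.731) = 1.362/1.461261 = 0.93207c.
That velocity, transformed to the rest frame of Earth: (0.93207+0.51)/(1+0.93207·0.51) = 1.44207/1.4753557 = 0.97744c.

0.977c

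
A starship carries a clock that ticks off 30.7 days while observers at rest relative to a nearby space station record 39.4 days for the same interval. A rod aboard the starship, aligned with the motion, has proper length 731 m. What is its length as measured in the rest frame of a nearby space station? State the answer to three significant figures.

The time-dilation ratio gives γ = 39.4/30.7 = 1.28339.
L = L₀/γ = 731/1.28339 = 570 m.

570 m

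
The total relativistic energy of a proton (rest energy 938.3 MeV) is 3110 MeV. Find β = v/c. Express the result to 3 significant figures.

Total energy E = γmc² gives γ = 3110/938.3 = 3.3145.
Hence β = √(1 − 1/γ²) = √(1 − 0.0910257) = √0.9089743 = 0.953.

0.953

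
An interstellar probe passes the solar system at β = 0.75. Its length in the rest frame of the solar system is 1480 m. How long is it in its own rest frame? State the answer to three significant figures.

With β = 0.75, γ = 1/√(1 − 0.75²) = 1/√0.4375 = 1.5119.
Proper length: L₀ = γ·L = 1.5119 × 1480 = 2240 m.

2240 m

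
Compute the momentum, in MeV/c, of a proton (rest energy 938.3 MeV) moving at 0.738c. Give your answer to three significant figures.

1030 MeV/c

γ = 1/√(1 − β²) = 1/√(1 − 0.544644) = 1/√0.455356 = 1/0.674801 = 1.4819.
Momentum: p = γβ·mc = 1.4819 × 0.738 × 938.3 MeV/c = 1030 MeV/c.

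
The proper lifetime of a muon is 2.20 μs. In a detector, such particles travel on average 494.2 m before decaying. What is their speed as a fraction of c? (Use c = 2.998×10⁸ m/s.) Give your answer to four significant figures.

0.5996c

Let x = d/(cτ) = 494.2 m / (2.998×10⁸ m/s × 2.200×10^-6 s) = 0.74929. Since d = βγcτ, x = βγ = β/√(1−β²).
Solving: β² = x²/(1+x²) = 0.561436/1.561436 = 0.359564, so β = 0.5996.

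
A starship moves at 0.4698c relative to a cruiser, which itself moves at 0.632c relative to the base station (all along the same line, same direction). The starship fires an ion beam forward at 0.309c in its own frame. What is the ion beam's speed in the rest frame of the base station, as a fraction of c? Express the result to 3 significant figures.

First combine the ion beam and starship (S''→S'): u₁ = (0.309 + 0.4698)/(1 + 0.309×0.4698) = 0.7788/1.1451682 = 0.68007.
Then combine with the cruiser (S'→S): u = (0.68007 + 0.632)/(1 + 0.68007×0.632) = 1.31207/1.42980424 = 0.91766.

0.918c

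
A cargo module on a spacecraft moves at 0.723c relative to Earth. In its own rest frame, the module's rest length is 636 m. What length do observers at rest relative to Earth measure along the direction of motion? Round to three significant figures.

439 m

γ = 1/√(1 − β²) = 1/√(1 − 0.522729) = 1/√0.477271 = 1/0.690848 = 1.4475.
Length contraction: L = L₀/γ = 636/1.4475 = 439 m.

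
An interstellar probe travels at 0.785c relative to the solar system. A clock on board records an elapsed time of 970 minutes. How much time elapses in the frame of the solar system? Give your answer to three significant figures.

Lorentz factor: γ = (1 − 0.616225)^(−1/2) = 1.6142.
The onboard clock measures proper time, so the interval in the rest frame of the solar system is dilated: Δt = γ·Δτ = 1.6142 × 970 minutes = 1570 minutes.

1570 minutes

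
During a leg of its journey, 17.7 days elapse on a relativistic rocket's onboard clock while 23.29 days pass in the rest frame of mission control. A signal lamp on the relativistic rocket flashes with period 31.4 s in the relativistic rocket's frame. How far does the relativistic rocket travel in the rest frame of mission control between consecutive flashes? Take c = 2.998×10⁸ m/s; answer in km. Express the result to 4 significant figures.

8.051×10^6 km

The time-dilation ratio gives γ = 23.29/17.7 = 1.31582.
β = √(1 − 1/γ²) = 0.64994. Lab-frame period = γτ = 1.31582×31.4 s = 41.317 s. Distance = βc × γτ = 0.64994 × 2.998×10⁸ m/s × 41.317 s = 8.0507×10^9 m = 8.051×10^6 km.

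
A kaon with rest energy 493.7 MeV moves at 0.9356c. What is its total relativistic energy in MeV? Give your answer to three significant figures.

β² = 0.87534736, so γ = 1/√0.12465264 = 2.8324.
Total energy: E = γmc² = 2.8324 × 493.7 MeV = 1400 MeV.

1400 MeV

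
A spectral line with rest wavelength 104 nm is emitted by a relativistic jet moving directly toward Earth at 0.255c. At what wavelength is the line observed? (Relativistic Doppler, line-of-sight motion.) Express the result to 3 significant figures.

Relativistic Doppler for wavelength: λ_obs = λ_src · √((1−β)/(1+β)).
With β = 0.255: factor = √(0.745/1.255) = 0.77047.
λ_obs = 104 × 0.77047 = 80.1 nm.

80.1 nm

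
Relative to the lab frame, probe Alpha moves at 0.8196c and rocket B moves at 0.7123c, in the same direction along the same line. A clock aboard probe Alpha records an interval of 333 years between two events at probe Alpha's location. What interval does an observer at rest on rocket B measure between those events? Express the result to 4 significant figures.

344.7 years

Transform probe Alpha's velocity into rocket B's frame: (0.8196 − 0.7123)/(1 − 0.8196·0.7123) = 0.1073/0.41619892, so the relative speed is 0.25781c.
At |u| = 0.25781c, γ = (1 − 0.066466)^(−1/2) = 1.035.
Probe Alpha's interval is proper; time dilation gives Δt_B = γΔτ = 1.035 × 333 years = 344.7 years.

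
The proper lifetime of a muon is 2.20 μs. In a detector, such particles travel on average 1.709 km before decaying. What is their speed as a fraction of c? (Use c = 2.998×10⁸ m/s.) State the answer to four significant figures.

0.9329c

d = βγcτ ⇒ βγ = d/(cτ) = 1709 m / (659.56 m) = 2.5911.
β = (βγ)/√(1+(βγ)²) = 2.5911/√7.7138 = 0.9329.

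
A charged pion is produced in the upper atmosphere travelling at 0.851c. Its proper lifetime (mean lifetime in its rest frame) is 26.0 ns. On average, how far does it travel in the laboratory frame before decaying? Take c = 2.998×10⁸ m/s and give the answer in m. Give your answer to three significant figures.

γ = 1/√(1 − β²) = 1/√(1 − 0.724201) = 1/√0.275799 = 1/0.525166 = 1.9042.
Lab-frame lifetime: Δt = γτ = 1.9042 × 26.0 ns = 49.509 ns.
Distance: d = vΔt = 0.851 × 2.998×10⁸ m/s × 4.9509×10^-8 s = 12.6 m.

12.6 m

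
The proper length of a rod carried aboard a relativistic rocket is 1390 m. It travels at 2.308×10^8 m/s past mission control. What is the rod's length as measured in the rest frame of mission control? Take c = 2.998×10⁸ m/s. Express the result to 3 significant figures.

β = v/c = (2.308×10^8 m/s)/(2.998×10⁸ m/s) = 0.769847.
Lorentz factor: γ = (1 − 0.5926644)^(−1/2) = 1.5668.
Along the direction of motion the measured length is L₀/γ = 1390/1.5668 = 887 m.

887 m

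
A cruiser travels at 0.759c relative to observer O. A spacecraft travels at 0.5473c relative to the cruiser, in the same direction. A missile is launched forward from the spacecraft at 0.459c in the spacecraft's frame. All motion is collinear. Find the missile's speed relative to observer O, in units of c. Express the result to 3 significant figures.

0.971c

Compose velocities in two stages. Stage 1 (into S'): u₁ = (0.459+0.5473)/(1+0.459×0.5473) = 0.80426.
Stage 2 (into S): u = (0.80426+0.759)/(1+0.80426×0.759) = 0.97071, so the speed is 0.971c.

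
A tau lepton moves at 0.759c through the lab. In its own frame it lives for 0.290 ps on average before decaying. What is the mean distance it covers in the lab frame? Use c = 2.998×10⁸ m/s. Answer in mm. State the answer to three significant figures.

γ = 1/√(1 − β²) = 1/√(1 − 0.576081) = 1/√0.423919 = 1/0.651091 = 1.5359.
Lab-frame lifetime: Δt = γτ = 1.5359 × 0.290 ps = 0.44541 ps.
Distance: d = vΔt = 0.759 × 2.998×10⁸ m/s × 4.4541×10^-13 s = 1.01×10^-4 m = 0.101 mm.

0.101 mm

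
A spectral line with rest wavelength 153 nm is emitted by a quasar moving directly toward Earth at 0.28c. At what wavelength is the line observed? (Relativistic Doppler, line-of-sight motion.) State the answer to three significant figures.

115 nm

Relativistic Doppler for wavelength: λ_obs = λ_src · √((1−β)/(1+β)).
With β = 0.28: factor = √(0.72/1.28) = 0.75.
λ_obs = 153 × 0.75 = 115 nm.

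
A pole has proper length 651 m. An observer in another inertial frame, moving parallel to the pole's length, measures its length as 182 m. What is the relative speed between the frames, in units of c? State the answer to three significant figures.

0.960c

Length contraction gives γ = L₀/L = 651/182 = 3.5769.
β = √(1 − 1/γ²) = √0.92184 = 0.960.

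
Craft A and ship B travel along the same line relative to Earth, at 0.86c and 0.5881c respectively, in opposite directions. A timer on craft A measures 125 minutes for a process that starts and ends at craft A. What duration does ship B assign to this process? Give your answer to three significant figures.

456 minutes

Speed of craft A in ship B's frame: u = (v_A + v_B)/(1 + v_A v_B/c²) = (0.86 + 0.5881)/(1 + 0.86×0.5881) = 1.4481/1.505766 = 0.9617; |u| = 0.9617c.
At |u| = 0.9617c, γ = (1 − 0.924867)^(−1/2) = 3.6483.
Craft A's interval is proper; time dilation gives Δt_B = γΔτ = 3.6483 × 125 minutes = 456 minutes.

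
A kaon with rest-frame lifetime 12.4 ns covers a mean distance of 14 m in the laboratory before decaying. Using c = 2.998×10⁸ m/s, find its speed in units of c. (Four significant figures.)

0.9665c

d = βγcτ ⇒ βγ = d/(cτ) = 14.00 m / (3.71752 m) = 3.766.
β = (βγ)/√(1+(βγ)²) = 3.766/√15.1828 = 0.9665.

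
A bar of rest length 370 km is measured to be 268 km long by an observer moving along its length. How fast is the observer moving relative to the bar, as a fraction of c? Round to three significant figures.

Length contraction gives γ = L₀/L = 370/268 = 1.3806.
β = √(1 − 1/γ²) = √0.475357 = 0.689.

0.689c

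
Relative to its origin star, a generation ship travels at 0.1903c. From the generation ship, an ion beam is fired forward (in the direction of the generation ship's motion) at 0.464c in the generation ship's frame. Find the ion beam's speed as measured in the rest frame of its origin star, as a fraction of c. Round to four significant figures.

0.6012c

In units of c, u = (u' + v)/(1 + u'v) with u' = 0.464 and v = 0.1903.
Numerator: 0.464 + 0.1903 = 0.6543. Denominator: 1 + (0.464)(0.1903) = 1.0882992.
u = 0.6543/1.0882992 = 0.60121, so the speed is 0.6012c.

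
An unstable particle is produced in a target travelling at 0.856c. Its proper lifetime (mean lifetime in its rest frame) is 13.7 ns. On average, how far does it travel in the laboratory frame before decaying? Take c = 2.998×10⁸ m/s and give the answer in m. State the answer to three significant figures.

γ = 1/√(1 − β²) = 1/√(1 − 0.732736) = 1/√0.267264 = 1/0.516976 = 1.9343.
Lab-frame lifetime: Δt = γτ = 1.9343 × 13.7 ns = 26.5 ns.
Distance: d = vΔt = 0.856 × 2.998×10⁸ m/s × 2.6500×10^-8 s = 6.80 m.

6.80 m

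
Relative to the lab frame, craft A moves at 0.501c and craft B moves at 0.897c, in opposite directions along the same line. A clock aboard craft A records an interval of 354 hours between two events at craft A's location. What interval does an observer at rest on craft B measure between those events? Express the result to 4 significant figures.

Speed of craft A in craft B's frame: u = (v_A + v_B)/(1 + v_A v_B/c²) = (0.501 + 0.897)/(1 + 0.501×0.897) = 1.398/1.449397 = 0.96454; |u| = 0.96454c.
γ for this relative speed: γ = 1/√(1 − 0.930337) = 3.7888.
The clock on craft A records proper time, so craft B measures Δt = γΔτ = 3.7888 × 354 = 1341 hours.

1341 hours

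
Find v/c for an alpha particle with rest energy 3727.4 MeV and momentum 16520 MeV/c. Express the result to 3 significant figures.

pc/(mc²) = 16520/3727.4 = 4.432 = βγ = β/√(1−β²).
So β² = x²/(1 + x²) with x = 4.432: x² = 19.6426, β² = 19.6426/20.6426 = 0.951556, β = 0.975.

0.975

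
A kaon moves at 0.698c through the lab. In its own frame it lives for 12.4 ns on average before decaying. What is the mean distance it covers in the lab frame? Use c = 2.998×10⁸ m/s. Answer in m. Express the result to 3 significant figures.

γ = 1/√(1 − β²) = 1/√(1 − 0.487204) = 1/√0.512796 = 1/0.716098 = 1.3965.
Lab-frame lifetime: Δt = γτ = 1.3965 × 12.4 ns = 17.317 ns.
Distance: d = vΔt = 0.698 × 2.998×10⁸ m/s × 1.7317×10^-8 s = 3.62 m.

3.62 m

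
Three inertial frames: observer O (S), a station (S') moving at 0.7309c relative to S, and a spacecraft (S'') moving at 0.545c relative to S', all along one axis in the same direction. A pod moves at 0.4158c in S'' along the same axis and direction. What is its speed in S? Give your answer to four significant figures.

0.9629c

Compose velocities in two stages. Stage 1 (into S'): u₁ = (0.4158+0.545)/(1+0.4158×0.545) = 0.7833.
Stage 2 (into S): u = (0.7833+0.7309)/(1+0.7833×0.7309) = 0.96292, so the speed is 0.9629c.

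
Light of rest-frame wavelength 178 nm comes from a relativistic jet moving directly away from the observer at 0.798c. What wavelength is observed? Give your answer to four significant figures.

531.1 nm

Relativistic Doppler for wavelength: λ_obs = λ_src · √((1+β)/(1−β)).
With β = 0.798: factor = √(1.798/0.202) = 2.9835.
λ_obs = 178 × 2.9835 = 531.1 nm.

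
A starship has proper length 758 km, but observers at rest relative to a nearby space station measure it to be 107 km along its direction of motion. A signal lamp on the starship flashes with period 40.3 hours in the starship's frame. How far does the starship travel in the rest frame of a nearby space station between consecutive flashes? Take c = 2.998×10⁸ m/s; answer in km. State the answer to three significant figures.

3.05×10^11 km

γ = L₀/L = 758/107 = 7.08411.
β = √(1 − 1/γ²) = 0.98999. Lab-frame period = γτ = 7.08411×40.3 hours = 285.49 hours. Distance = βc × γτ = 0.98999 × 2.998×10⁸ m/s × 1027764 s = 3.0504×10^14 m = 3.05×10^11 km.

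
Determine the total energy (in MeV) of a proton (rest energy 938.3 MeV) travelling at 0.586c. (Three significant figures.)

With β = 0.586, γ = 1/√(1 − 0.586²) = 1/√0.656604 = 1.2341.
Total energy: E = γmc² = 1.2341 × 938.3 MeV = 1160 MeV.

1160 MeV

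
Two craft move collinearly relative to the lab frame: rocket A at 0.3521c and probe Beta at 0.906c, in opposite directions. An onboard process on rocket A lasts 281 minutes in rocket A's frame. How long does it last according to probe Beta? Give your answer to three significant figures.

Transform rocket A's velocity into probe Beta's frame: (0.3521 + 0.906)/(1 + 0.3521·0.906) = 1.2581/1.3190026, so the relative speed is 0.95383c.
γ for this relative speed: γ = 1/√(1 − 0.909792) = 3.3295.
The clock on rocket A records proper time, so probe Beta measures Δt = γΔτ = 3.3295 × 281 = 936 minutes.

936 minutes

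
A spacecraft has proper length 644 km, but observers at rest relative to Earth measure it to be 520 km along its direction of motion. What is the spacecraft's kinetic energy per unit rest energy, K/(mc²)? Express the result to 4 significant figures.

0.2385

γ = L₀/L = 644/520 = 1.23846.
Since K = (γ−1)mc², K/(mc²) = 1.23846 − 1 = 0.2385.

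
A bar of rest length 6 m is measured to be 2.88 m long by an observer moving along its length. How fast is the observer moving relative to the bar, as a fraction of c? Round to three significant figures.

Length contraction gives γ = L₀/L = 6/2.88 = 2.0833.
β = √(1 − 1/γ²) = √0.769593 = 0.877.

0.877c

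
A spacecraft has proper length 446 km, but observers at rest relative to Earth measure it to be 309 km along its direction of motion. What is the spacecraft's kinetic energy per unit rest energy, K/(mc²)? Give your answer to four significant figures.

0.4434

From L = L₀/γ: γ = 446/309 = 1.44337.
K/(mc²) = γ − 1 = 1.44337 − 1 = 0.4434.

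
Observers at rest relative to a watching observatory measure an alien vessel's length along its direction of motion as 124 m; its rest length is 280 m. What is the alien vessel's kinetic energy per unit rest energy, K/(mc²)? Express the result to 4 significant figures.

From L = L₀/γ: γ = 280/124 = 2.25806.
Since K = (γ−1)mc², K/(mc²) = 2.25806 − 1 = 1.258.

1.258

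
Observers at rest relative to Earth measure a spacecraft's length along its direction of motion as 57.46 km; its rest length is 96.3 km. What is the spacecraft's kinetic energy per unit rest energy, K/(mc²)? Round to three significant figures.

From L = L₀/γ: γ = 96.3/57.46 = 1.67595.
Since K = (γ−1)mc², K/(mc²) = 1.67595 − 1 = 0.676.

0.676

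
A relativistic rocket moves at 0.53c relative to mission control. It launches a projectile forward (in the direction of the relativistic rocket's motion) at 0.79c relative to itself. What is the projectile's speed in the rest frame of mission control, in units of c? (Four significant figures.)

In units of c, u = (u' + v)/(1 + u'v) with u' = 0.79 and v = 0.53.
Numerator: 0.79 + 0.53 = 1.32. Denominator: 1 + (0.79)(0.53) = 1.4187.
u = 1.32/1.4187 = 0.93043, so the speed is 0.9304c.

0.9304c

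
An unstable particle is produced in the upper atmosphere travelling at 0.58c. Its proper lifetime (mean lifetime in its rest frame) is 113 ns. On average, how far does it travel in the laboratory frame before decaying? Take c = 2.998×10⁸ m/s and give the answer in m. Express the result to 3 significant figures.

24.1 m

With β = 0.58, γ = 1/√(1 − 0.58²) = 1/√0.6636 = 1.2276.
Lab-frame lifetime: Δt = γτ = 1.2276 × 113 ns = 138.72 ns.
Distance: d = vΔt = 0.58 × 2.998×10⁸ m/s × 1.3872×10^-7 s = 24.1 m.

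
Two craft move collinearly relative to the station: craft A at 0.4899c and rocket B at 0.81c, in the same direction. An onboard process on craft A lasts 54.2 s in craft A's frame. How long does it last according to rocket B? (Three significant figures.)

Transform craft A's velocity into rocket B's frame: (0.4899 − 0.81)/(1 − 0.4899·0.81) = −0.3201/0.603181, so the relative speed is 0.53069c.
γ for this relative speed: γ = 1/√(1 − 0.281632) = 1.1798.
Craft A's interval is proper; time dilation gives Δt_B = γΔτ = 1.1798 × 54.2 s = 63.9 s.

63.9 s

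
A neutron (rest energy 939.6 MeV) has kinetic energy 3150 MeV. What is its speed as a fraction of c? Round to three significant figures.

0.973c

γ = 1 + K/(mc²) = 1 + 3150/939.6 = 4.3525.
β = √(1 − 1/γ²) = √(1 − 0.0527864) = √0.9472136 = 0.973.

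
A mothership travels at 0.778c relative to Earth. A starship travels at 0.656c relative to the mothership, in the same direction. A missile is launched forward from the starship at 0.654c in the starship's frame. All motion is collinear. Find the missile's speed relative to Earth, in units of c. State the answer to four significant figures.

Apply u = (u'+v)/(1+u'v) twice. Missile in the mothership frame: (0.654+0.656)/(1+0.654·0.656) = 1.31/1.429024 = 0.91671c.
That velocity, transformed to the rest frame of Earth: (0.91671+0.778)/(1+0.91671·0.778) = 1.69471/1.71320038 = 0.98921c.

0.9892c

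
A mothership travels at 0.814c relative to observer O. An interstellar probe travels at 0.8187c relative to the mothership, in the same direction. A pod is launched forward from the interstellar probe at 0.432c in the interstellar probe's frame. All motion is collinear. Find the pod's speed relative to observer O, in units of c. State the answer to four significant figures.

0.9919c

Apply u = (u'+v)/(1+u'v) twice. Pod in the mothership frame: (0.432+0.8187)/(1+0.432·0.8187) = 1.2507/1.3536784 = 0.92393c.
That velocity, transformed to the rest frame of observer O: (0.92393+0.814)/(1+0.92393·0.814) = 1.73793/1.75207902 = 0.99192c.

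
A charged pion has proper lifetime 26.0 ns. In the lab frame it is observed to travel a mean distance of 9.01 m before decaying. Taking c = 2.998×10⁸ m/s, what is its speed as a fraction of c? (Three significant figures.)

d = βγcτ ⇒ βγ = d/(cτ) = 9.010 m / (7.7948 m) = 1.1559.
β = (βγ)/√(1+(βγ)²) = 1.1559/√2.3361 = 0.756.

0.756c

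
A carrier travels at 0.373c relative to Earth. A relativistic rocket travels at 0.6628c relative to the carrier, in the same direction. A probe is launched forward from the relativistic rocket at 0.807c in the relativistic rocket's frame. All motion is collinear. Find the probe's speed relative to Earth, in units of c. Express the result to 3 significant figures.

0.980c

Apply u = (u'+v)/(1+u'v) twice. Probe in the carrier frame: (0.807+0.6628)/(1+0.807·0.6628) = 1.4698/1.5348796 = 0.9576c.
That velocity, transformed to the rest frame of Earth: (0.9576+0.373)/(1+0.9576·0.373) = 1.3306/1.3571848 = 0.98041c.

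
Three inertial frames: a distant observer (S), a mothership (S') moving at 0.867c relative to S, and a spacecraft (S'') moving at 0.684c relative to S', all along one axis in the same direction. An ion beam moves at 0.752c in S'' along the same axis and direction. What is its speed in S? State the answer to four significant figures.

First combine the ion beam and spacecraft (S''→S'): u₁ = (0.752 + 0.684)/(1 + 0.752×0.684) = 1.436/1.514368 = 0.94825.
Then combine with the mothership (S'→S): u = (0.94825 + 0.867)/(1 + 0.94825×0.867) = 1.81525/1.82213275 = 0.99622.

0.9962c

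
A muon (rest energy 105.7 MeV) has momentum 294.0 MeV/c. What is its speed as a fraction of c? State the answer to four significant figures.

βγ = pc/(mc²) = 294.0/105.7 = 2.7815.
Since γ² = 1 + (βγ)² = 8.73674, γ = √8.73674 = 2.9558, and β = (βγ)/γ = 2.7815/2.9558 = 0.9410.

0.9410c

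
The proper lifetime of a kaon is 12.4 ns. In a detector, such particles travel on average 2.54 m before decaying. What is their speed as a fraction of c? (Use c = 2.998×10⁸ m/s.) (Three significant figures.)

Lab distance = (lab lifetime)·v = γτ·βc, so βγ = d/(cτ) = 2.540/(2.998×10⁸ × 1.240×10^-8) = 0.68325.
With βγ = 0.68325: γ² = 1 + (βγ)² = 1.466831, and β = (βγ)/γ = 0.68325/1.21113 = 0.564.

0.564c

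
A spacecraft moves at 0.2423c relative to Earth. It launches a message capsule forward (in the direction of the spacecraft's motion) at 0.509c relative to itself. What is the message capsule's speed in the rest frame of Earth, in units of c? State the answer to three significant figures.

Relativistic velocity addition: u = (u' + v)/(1 + u'v/c²), with u' = 0.509c and v = 0.2423c.
Numerator: 0.509 + 0.2423 = 0.7513. Denominator: 1 + (0.509)(0.2423) = 1.1233307.
u = 0.7513/1.1233307 = 0.66881, so the speed is 0.669c.

0.669c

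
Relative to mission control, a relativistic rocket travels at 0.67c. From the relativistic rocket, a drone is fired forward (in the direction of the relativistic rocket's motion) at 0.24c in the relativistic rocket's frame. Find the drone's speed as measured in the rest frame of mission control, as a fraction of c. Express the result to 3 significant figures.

Relativistic velocity addition: u = (u' + v)/(1 + u'v/c²), with u' = 0.24c and v = 0.67c.
Numerator: 0.24 + 0.67 = 0.91. Denominator: 1 + (0.24)(0.67) = 1.1608.
u = 0.91/1.1608 = 0.78394, so the speed is 0.784c.

0.784c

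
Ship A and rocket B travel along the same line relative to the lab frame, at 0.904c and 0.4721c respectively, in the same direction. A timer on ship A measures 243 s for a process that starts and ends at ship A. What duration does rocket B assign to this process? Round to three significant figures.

370 s

The velocity of ship A relative to rocket B is (0.904 − 0.4721)c / (1 − 0.904×0.4721) = 0.75346c; relative speed 0.75346c.
At |u| = 0.75346c, γ = (1 − 0.567702)^(−1/2) = 1.5209.
Ship A's interval is proper; time dilation gives Δt_B = γΔτ = 1.5209 × 243 s = 370 s.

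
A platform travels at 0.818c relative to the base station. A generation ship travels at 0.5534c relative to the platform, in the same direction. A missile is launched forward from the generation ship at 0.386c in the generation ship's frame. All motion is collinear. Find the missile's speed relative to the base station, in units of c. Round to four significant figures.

0.9748c

Apply u = (u'+v)/(1+u'v) twice. Missile in the platform frame: (0.386+0.5534)/(1+0.386·0.5534) = 0.9394/1.2136124 = 0.77405c.
That velocity, transformed to the rest frame of the base station: (0.77405+0.818)/(1+0.77405·0.818) = 1.59205/1.6331729 = 0.97482c.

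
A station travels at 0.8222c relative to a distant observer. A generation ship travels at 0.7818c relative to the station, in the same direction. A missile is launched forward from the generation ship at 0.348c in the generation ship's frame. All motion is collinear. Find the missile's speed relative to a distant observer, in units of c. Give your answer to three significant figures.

0.989c

Apply u = (u'+v)/(1+u'v) twice. Missile in the station frame: (0.348+0.7818)/(1+0.348·0.7818) = 1.1298/1.2720664 = 0.88816c.
That velocity, transformed to the rest frame of a distant observer: (0.88816+0.8222)/(1+0.88816·0.8222) = 1.71036/1.730245152 = 0.98851c.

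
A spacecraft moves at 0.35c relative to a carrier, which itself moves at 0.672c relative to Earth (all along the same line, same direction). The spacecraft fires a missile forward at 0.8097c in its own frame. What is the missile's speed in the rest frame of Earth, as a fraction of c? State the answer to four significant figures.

0.9803c

First combine the missile and spacecraft (S''→S'): u₁ = (0.8097 + 0.35)/(1 + 0.8097×0.35) = 1.1597/1.283395 = 0.90362.
Then combine with the carrier (S'→S): u = (0.90362 + 0.672)/(1 + 0.90362×0.672) = 1.57562/1.60723264 = 0.98033.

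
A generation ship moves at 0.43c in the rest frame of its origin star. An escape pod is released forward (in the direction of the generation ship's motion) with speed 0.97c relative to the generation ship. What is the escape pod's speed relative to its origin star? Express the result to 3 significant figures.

Relativistic velocity addition: u = (u' + v)/(1 + u'v/c²), with u' = 0.97c and v = 0.43c.
Numerator: 0.97 + 0.43 = 1.4. Denominator: 1 + (0.97)(0.43) = 1.4171.
u = 1.4/1.4171 = 0.98793, so the speed is 0.988c.

0.988c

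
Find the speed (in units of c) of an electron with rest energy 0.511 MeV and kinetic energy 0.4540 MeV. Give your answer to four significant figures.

0.8483c

K = (γ−1)mc², so γ = 1 + 0.4540/0.511 = 1.8885.
Then v/c = √(1 − γ⁻²) = √(1 − 0.280392) = √0.719608 = 0.8483.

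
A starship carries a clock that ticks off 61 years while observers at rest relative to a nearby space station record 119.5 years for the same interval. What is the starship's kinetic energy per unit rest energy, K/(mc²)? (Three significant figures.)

0.959

From Δt = γΔτ: γ = 119.5/61 = 1.95902.
K/(mc²) = γ − 1 = 1.95902 − 1 = 0.959.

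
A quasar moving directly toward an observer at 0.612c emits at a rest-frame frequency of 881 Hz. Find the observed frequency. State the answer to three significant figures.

Relativistic Doppler (source moving toward): f_obs = f_src · √((1+β)/(1−β)).
With β = 0.612: factor = √(1.612/0.388) = 2.0383.
f_obs = 881 × 2.0383 = 1800 Hz.

1800 Hz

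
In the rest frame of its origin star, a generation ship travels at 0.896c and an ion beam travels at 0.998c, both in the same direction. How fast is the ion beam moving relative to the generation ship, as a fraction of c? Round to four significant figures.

0.9642c

Transform to the generation ship's frame: u' = (u − v)/(1 − uv/c²).
u' = (0.998 − 0.896)/(1 − 0.998×0.896) = 0.102/0.105792 = 0.96416.
Speed in the generation ship's frame: 0.9642c (in the same direction).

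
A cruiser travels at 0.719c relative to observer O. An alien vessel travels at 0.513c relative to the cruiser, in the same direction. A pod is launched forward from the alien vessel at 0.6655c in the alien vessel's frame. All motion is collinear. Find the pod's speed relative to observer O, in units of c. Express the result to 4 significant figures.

Apply u = (u'+v)/(1+u'v) twice. Pod in the cruiser frame: (0.6655+0.513)/(1+0.6655·0.513) = 1.1785/1.3414015 = 0.87856c.
That velocity, transformed to the rest frame of observer O: (0.87856+0.719)/(1+0.87856·0.719) = 1.59756/1.63168464 = 0.97909c.

0.9791c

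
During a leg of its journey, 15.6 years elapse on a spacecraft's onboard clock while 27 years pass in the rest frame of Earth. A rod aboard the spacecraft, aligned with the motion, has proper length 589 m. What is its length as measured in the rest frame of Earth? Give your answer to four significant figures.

From Δt = γΔτ: γ = 27/15.6 = 1.73077.
L = L₀/γ = 589/1.73077 = 340.3 m.

340.3 m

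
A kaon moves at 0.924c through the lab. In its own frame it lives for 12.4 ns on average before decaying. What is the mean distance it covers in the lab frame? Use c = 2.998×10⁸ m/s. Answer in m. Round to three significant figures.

8.98 m

γ = 1/√(1 − β²) = 1/√(1 − 0.853776) = 1/√0.146224 = 1/0.382392 = 2.6151.
Lab-frame lifetime: Δt = γτ = 2.6151 × 12.4 ns = 32.427 ns.
Distance: d = vΔt = 0.924 × 2.998×10⁸ m/s × 3.2427×10^-8 s = 8.98 m.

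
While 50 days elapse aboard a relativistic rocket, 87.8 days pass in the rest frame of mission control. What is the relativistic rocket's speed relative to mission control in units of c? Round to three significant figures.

γ = Δt/Δτ = 87.8/50 = 1.756.
β = √(1 − 1/γ²) = √(1 − 0.324303) = √0.675697 = 0.822.

0.822c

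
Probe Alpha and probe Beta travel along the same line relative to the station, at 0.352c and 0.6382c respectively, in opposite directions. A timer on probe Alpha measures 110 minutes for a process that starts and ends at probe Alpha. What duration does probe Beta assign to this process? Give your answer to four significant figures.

186.9 minutes

The velocity of probe Alpha relative to probe Beta is (0.352 + 0.6382)c / (1 + 0.352×0.6382) = 0.80856c; relative speed 0.80856c.
γ for this relative speed: γ = 1/√(1 − 0.653769) = 1.6995.
Probe Alpha's interval is proper; time dilation gives Δt_B = γΔτ = 1.6995 × 110 minutes = 186.9 minutes.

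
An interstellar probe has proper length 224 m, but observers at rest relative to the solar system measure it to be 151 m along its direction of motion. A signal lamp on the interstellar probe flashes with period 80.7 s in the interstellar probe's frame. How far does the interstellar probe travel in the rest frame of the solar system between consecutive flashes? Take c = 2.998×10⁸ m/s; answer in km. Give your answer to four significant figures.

2.651×10^7 km

Length contraction gives γ = L₀/L = 224/151 = 1.48344.
β = √(1 − 1/γ²) = 0.73863. Lab-frame period = γτ = 1.48344×80.7 s = 119.71 s. Distance = βc × γτ = 0.73863 × 2.998×10⁸ m/s × 119.71 s = 2.6509×10^10 m = 2.651×10^7 km.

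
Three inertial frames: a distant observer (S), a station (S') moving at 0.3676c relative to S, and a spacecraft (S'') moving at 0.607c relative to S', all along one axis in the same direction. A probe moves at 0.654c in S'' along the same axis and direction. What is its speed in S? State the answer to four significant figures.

0.9538c

First combine the probe and spacecraft (S''→S'): u₁ = (0.654 + 0.607)/(1 + 0.654×0.607) = 1.261/1.396978 = 0.90266.
Then combine with the station (S'→S): u = (0.90266 + 0.3676)/(1 + 0.90266×0.3676) = 1.27026/1.331817816 = 0.95378.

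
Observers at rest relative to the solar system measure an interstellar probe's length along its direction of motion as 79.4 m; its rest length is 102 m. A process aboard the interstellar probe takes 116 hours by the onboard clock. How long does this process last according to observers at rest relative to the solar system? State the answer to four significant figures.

γ = L₀/L = 102/79.4 = 1.28463.
The same γ dilates the second interval: 1.28463 × 116 hours = 149.0 hours.

149.0 hours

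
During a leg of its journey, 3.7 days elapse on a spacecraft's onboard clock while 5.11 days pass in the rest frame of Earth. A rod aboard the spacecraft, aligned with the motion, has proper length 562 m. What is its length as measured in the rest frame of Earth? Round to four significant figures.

γ = Δt/Δτ = 5.11/3.7 = 1.38108.
The rod contracts by the same γ: 562 m / 1.38108 = 406.9 m.

406.9 m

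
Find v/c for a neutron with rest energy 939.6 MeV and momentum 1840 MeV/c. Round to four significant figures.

0.8906

pc/(mc²) = 1840/939.6 = 1.9583 = βγ = β/√(1−β²).
So β² = x²/(1 + x²) with x = 1.9583: x² = 3.83494, β² = 3.83494/4.83494 = 0.793172, β = 0.8906.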